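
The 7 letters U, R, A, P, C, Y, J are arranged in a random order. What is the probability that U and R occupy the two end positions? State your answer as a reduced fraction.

There are 7! = 5040 arrangements.
Place U and R at the ends in 2 ways, arrange the remaining 5 in 5! = 120 ways: 2·120 = 240.
Probability = 240/5040 = 1/21.

1/21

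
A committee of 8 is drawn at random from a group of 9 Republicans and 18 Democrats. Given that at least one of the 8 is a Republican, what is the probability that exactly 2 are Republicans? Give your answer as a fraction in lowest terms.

Work in counts. Selections with at least one Republican: C(27,8) − C(18,8) = 2220075 − 43758 = 2176317.
Of those, selections where exactly 2 are Republicans: C(9,2)·C(18,6) = 36·18564 = 668304.
Conditional probability = 668304/2176317 = 5712/18601.

5712/18601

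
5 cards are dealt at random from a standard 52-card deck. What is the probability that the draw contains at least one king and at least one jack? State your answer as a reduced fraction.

6509/64974

There are C(52,5) = 2598960 possible draws.
By inclusion-exclusion on the complements, draws missing all kings or all jacks: C(48,5) + C(48,5) − C(44,5) = 1712304 + 1712304 − 1086008 = 2338600.
So draws with at least one of each: 2598960 − 2338600 = 260360, probability 260360/2598960 = 6509/64974.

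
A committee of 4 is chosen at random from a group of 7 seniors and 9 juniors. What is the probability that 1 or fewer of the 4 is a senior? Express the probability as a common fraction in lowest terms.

51/130

There are C(16,4) = 1820 ways to choose the 4.
Favorable selections (1 or fewer senior): C(7,0)·C(9,4) + C(7,1)·C(9,3) = 126 + 588 = 714.
Probability = 714/1820 = 51/130.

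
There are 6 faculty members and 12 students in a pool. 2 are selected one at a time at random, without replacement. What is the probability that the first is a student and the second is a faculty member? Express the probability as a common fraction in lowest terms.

Multiply the conditional probabilities at each draw: 12/18 · 6/17 = 72/306 = 4/17.

4/17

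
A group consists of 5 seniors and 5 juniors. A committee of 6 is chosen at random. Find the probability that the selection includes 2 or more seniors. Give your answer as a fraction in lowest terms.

There are C(10,6) = 210 ways to choose the 6.
The complement is exactly 1 seniors: C(5,1)·C(5,5) = 5.
Probability = 1 − 5/210 = 205/210 = 41/42.

41/42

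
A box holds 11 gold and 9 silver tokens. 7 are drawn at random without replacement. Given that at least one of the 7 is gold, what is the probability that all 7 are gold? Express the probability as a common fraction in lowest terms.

Work in counts. Selections with at least one gold: C(20,7) − C(9,7) = 77520 − 36 = 77484.
Of those, selections where all 7 are gold: C(11,7) = 330.
Conditional probability = 330/77484 = 5/1174.

5/1174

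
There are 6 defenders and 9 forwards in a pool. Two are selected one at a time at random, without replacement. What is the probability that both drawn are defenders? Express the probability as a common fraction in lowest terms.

1/7

Multiply the conditional probabilities at each draw: 6/15 · 5/14 = 30/210 = 1/7.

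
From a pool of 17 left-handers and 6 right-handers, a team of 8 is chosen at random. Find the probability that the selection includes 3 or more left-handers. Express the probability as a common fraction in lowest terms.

14417/14421

Total selections: C(23,8) = 490314.
The complement is exactly 2 left-handers: C(17,2)·C(6,6) = 136.
Probability = 1 − 136/490314 = 490178/490314 = 14417/14421.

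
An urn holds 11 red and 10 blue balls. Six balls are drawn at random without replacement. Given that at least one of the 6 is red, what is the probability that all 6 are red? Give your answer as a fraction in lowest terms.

1/117

Work in counts. Selections with at least one red: C(21,6) − C(10,6) = 54264 − 210 = 54054.
Of those, selections where all 6 are red: C(11,6) = 462.
Conditional probability = 462/54054 = 1/117.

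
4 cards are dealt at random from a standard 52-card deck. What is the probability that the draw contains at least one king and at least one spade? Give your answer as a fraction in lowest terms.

There are C(52,4) = 270725 possible draws.
By inclusion-exclusion on the complements, draws missing all kings or all spades: C(48,4) + C(39,4) − C(36,4) = 194580 + 82251 − 58905 = 217926.
So draws with at least one of each: 270725 − 217926 = 52799, probability 52799/270725.

52799/270725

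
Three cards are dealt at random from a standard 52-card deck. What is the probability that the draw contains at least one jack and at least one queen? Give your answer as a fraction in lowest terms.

There are C(52,3) = 22100 possible draws.
By inclusion-exclusion on the complements, draws missing all jacks or all queens: C(48,3) + C(48,3) − C(44,3) = 17296 + 17296 − 13244 = 21348.
So draws with at least one of each: 22100 − 21348 = 752, probability 752/22100 = 188/5525.

188/5525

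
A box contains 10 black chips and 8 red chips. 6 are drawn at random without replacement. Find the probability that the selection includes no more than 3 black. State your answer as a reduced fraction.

There are C(18,6) = 18564 ways to choose the 6.
Count the complement (more than 3 black): C(10,4)·C(8,2) + C(10,5)·C(8,1) + C(10,6)·C(8,0) = 5880 + 2016 + 210 = 8106.
Probability = 1 − 8106/18564 = 10458/18564 = 249/442.

249/442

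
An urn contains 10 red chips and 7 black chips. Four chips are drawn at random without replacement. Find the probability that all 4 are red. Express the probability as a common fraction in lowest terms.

3/34

There are C(17,4) = 2380 possible selections.
Selections with all red: C(10,4) = 210.
Probability = 210/2380 = 3/34.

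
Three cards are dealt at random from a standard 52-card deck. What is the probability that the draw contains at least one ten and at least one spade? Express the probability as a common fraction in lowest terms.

There are C(52,3) = 22100 possible draws.
By inclusion-exclusion on the complements, draws missing all tens or all spades: C(48,3) + C(39,3) − C(36,3) = 17296 + 9139 − 7140 = 19295.
So draws with at least one of each: 22100 − 19295 = 2805, probability 2805/22100 = 33/260.

33/260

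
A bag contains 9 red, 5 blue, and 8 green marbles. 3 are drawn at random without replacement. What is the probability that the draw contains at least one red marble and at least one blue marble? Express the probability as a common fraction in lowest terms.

There are C(22,3) = 1540 possible draws.
By inclusion-exclusion on the complements, draws missing all red or all blue: C(13,3) + C(17,3) − C(8,3) = 286 + 680 − 56 = 910.
So draws with at least one of each: 1540 − 910 = 630, probability 630/1540 = 9/22.

9/22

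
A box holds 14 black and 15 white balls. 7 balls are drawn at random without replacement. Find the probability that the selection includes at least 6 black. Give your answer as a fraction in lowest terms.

There are C(29,7) = 1560780 ways to choose the 7.
Favorable selections (at least 6 black): C(14,6)·C(15,1) + C(14,7)·C(15,0) = 45045 + 3432 = 48477.
Probability = 48477/1560780 = 1243/40020.

1243/40020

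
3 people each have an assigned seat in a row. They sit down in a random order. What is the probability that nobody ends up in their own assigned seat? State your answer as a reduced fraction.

1/3

There are 3! = 6 seatings.
By inclusion-exclusion, seatings with no fixed points: C(3,0)·3! − C(3,1)·2! + C(3,2)·1! − C(3,3)·0! = 2.
Probability = 2/6 = 1/3.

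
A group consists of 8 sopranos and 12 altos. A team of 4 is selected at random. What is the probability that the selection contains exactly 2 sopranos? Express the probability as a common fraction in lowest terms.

There are C(20,4) = 4845 ways to choose 4 from 20.
Selections with exactly 2 sopranos: choose 2 of the 8 sopranos and 2 of the 12 altos, C(8,2)·C(12,2) = 28·66 = 1848.
Probability = 1848/4845 = 616/1615.

616/1615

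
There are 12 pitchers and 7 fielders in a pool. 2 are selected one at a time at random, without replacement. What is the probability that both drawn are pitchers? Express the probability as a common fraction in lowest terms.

Multiply the conditional probabilities at each draw: 12/19 · 11/18 = 132/342 = 22/57.

22/57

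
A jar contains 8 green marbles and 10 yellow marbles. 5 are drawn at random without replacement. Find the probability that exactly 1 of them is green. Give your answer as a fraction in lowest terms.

There are C(18,5) = 8568 ways to choose 5 from 18.
Selections with exactly 1 green: choose 1 of the 8 green and 4 of the 10 yellow, C(8,1)·C(10,4) = 8·210 = 1680.
Probability = 1680/8568 = 10/51.

10/51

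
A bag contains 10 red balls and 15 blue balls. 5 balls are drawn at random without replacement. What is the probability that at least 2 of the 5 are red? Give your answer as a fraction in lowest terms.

1737/2530

There are C(25,5) = 53130 ways to choose the 5.
Count the complement (fewer than 2 red): C(10,0)·C(15,5) + C(10,1)·C(15,4) = 3003 + 13650 = 16653.
Probability = 1 − 16653/53130 = 36477/53130 = 1737/2530.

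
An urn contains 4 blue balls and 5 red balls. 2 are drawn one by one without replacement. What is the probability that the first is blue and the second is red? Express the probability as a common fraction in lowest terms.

5/18

Multiply the conditional probabilities at each draw: 4/9 · 5/8 = 20/72 = 5/18.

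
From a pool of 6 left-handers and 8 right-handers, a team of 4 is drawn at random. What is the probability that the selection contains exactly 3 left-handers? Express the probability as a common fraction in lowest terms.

There are C(14,4) = 1001 ways to choose 4 from 14.
Selections with exactly 3 left-handers: choose 3 of the 6 left-handers and 1 of the 8 right-handers, C(6,3)·C(8,1) = 20·8 = 160.
Probability = 160/1001.

160/1001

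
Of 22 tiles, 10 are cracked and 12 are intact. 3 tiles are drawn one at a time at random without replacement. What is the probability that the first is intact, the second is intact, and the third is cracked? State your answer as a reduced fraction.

Multiply the conditional probabilities at each draw: 12/22 · 11/21 · 10/20 = 1320/9240 = 1/7.

1/7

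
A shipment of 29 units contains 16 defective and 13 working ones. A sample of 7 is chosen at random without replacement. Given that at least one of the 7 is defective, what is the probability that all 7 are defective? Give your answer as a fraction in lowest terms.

110/14991

Work in counts. Selections with at least one defective: C(29,7) − C(13,7) = 1560780 − 1716 = 1559064.
Of those, selections where all 7 are defective: C(16,7) = 11440.
Conditional probability = 11440/1559064 = 110/14991.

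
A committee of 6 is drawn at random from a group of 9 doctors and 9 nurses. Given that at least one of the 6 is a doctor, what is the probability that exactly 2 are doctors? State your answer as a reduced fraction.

Work in counts. Selections with at least one doctor: C(18,6) − C(9,6) = 18564 − 84 = 18480.
Of those, selections where exactly 2 are doctors: C(9,2)·C(9,4) = 36·126 = 4536.
Conditional probability = 4536/18480 = 27/110.

27/110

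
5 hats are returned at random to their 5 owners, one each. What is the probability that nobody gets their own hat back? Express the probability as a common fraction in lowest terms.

11/30

There are 5! = 120 assignments.
By inclusion-exclusion, assignments with no fixed points: C(5,0)·5! − C(5,1)·4! + C(5,2)·3! − C(5,3)·2! + C(5,4)·1! − C(5,5)·0! = 44.
Probability = 44/120 = 11/30.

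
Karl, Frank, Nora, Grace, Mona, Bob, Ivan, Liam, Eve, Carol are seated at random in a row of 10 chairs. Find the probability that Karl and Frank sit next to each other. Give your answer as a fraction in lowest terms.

There are 10! = 3628800 arrangements.
Treat Karl and Frank as a block: 9! arrangements of the blocks × 2 orders within the block = 2·362880 = 725760.
Probability = 725760/3628800 = 1/5.

1/5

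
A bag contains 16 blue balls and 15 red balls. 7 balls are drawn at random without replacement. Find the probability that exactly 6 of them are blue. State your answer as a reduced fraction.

616/13485

Total number of selections: C(31,7) = 2629575.
Selections with exactly 6 blue: choose 6 of the 16 blue and 1 of the 15 red, C(16,6)·C(15,1) = 8008·15 = 120120.
Probability = 120120/2629575 = 616/13485.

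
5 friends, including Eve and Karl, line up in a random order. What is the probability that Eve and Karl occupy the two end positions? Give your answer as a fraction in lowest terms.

1/10

There are 5! = 120 arrangements.
Place Eve and Karl at the ends in 2 ways, arrange the remaining 3 in 3! = 6 ways: 2·6 = 12.
Probability = 12/120 = 1/10.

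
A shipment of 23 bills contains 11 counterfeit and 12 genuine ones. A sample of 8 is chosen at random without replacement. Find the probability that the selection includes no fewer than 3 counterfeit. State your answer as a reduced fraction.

There are C(23,8) = 490314 ways to choose the 8.
Count the complement (fewer than 3 counterfeit): C(11,0)·C(12,8) + C(11,1)·C(12,7) + C(11,2)·C(12,6) = 495 + 8712 + 50820 = 60027.
Probability = 1 − 60027/490314 = 430287/490314 = 767/874.

767/874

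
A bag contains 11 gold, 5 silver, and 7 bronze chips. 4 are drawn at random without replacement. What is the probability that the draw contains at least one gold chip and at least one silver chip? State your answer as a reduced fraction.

97/161

There are C(23,4) = 8855 possible draws.
By inclusion-exclusion on the complements, draws missing all gold or all silver: C(12,4) + C(18,4) − C(7,4) = 495 + 3060 − 35 = 3520.
So draws with at least one of each: 8855 − 3520 = 5335, probability 5335/8855 = 97/161.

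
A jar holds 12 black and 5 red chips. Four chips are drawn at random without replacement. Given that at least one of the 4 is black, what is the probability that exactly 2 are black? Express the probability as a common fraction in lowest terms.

Work in counts. Selections with at least one black: C(17,4) − C(5,4) = 2380 − 5 = 2375.
Of those, selections where exactly 2 are black: C(12,2)·C(5,2) = 66·10 = 660.
Conditional probability = 660/2375 = 132/475.

132/475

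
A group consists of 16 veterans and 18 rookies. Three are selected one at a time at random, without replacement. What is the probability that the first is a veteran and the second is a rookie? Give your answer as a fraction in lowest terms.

48/187

Multiply the conditional probabilities at each draw: 16/34 · 18/33 = 288/1122 = 48/187.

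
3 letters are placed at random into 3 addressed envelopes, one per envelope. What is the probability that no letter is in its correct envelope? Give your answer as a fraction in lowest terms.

There are 3! = 6 assignments.
By inclusion-exclusion, assignments with no fixed points: C(3,0)·3! − C(3,1)·2! + C(3,2)·1! − C(3,3)·0! = 2.
Probability = 2/6 = 1/3.

1/3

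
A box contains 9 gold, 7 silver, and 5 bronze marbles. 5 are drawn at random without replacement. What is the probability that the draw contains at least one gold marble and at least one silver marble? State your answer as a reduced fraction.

44/51

There are C(21,5) = 20349 possible draws.
By inclusion-exclusion on the complements, draws missing all gold or all silver: C(12,5) + C(14,5) − C(5,5) = 792 + 2002 − 1 = 2793.
So draws with at least one of each: 20349 − 2793 = 17556, probability 17556/20349 = 44/51.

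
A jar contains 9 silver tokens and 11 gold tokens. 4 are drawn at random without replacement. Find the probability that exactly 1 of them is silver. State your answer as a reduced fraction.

There are C(20,4) = 4845 ways to choose 4 from 20.
Selections with exactly 1 silver: choose 1 of the 9 silver and 3 of the 11 gold, C(9,1)·C(11,3) = 9·165 = 1485.
Probability = 1485/4845 = 99/323.

99/323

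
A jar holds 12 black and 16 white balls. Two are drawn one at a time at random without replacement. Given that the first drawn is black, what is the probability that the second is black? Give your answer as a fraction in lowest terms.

11/27

After removing one black, 27 remain: 11 black and 16 white.
So the probability the next is black is 11/27.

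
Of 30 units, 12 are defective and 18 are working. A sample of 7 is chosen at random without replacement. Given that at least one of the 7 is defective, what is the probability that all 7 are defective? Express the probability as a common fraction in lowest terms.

Work in counts. Selections with at least one defective: C(30,7) − C(18,7) = 2035800 − 31824 = 2003976.
Of those, selections where all 7 are defective: C(12,7) = 792.
Conditional probability = 792/2003976 = 11/27833.

11/27833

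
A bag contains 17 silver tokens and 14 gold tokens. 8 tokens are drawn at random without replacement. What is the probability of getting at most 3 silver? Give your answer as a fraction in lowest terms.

28171/121365

There are C(31,8) = 7888725 ways to choose the 8.
Favorable selections (at most 3 silver): C(17,0)·C(14,8) + C(17,1)·C(14,7) + C(17,2)·C(14,6) + C(17,3)·C(14,5) = 3003 + 58344 + 408408 + 1361360 = 1831115.
Probability = 1831115/7888725 = 28171/121365.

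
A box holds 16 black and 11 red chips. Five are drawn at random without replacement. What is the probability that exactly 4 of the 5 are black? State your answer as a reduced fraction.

The sample space is all 5-subsets of the 27: C(27,5) = 80730.
Selections with exactly 4 black: choose 4 of the 16 black and 1 of the 11 red, C(16,4)·C(11,1) = 1820·11 = 20020.
Probability = 20020/80730 = 154/621.

154/621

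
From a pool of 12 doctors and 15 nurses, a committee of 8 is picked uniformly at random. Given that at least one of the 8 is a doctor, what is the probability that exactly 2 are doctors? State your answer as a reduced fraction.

Work in counts. Selections with at least one doctor: C(27,8) − C(15,8) = 2220075 − 6435 = 2213640.
Of those, selections where exactly 2 are doctors: C(12,2)·C(15,6) = 66·5005 = 330330.
Conditional probability = 330330/2213640 = 77/516.

77/516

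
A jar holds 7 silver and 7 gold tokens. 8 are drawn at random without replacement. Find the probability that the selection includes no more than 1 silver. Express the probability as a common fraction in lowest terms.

There are C(14,8) = 3003 ways to choose the 8.
Favorable selections (no more than 1 silver): C(7,1)·C(7,7) = 7.
Probability = 7/3003 = 1/429.

1/429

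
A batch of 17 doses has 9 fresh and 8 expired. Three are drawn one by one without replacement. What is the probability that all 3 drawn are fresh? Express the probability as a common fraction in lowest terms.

Multiply the conditional probabilities at each draw: 9/17 · 8/16 · 7/15 = 504/4080 = 21/170.

21/170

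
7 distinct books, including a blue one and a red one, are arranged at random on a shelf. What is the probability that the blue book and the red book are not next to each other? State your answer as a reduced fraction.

There are 7! = 5040 arrangements.
Arrangements with the blue book and the red book adjacent: 2·6! = 1440.
So not adjacent: 5040 − 1440 = 3600, probability 3600/5040 = 5/7.

5/7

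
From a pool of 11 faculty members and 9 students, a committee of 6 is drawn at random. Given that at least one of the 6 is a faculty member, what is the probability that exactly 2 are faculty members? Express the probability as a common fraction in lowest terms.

Work in counts. Selections with at least one faculty member: C(20,6) − C(9,6) = 38760 − 84 = 38676.
Of those, selections where exactly 2 are faculty members: C(11,2)·C(9,4) = 55·126 = 6930.
Conditional probability = 6930/38676 = 105/586.

105/586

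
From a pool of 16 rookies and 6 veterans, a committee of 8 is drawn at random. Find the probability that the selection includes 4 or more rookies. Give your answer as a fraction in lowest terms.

There are C(22,8) = 319770 ways to choose the 8.
Count the complement (fewer than 4 rookies): C(16,2)·C(6,6) + C(16,3)·C(6,5) = 120 + 3360 = 3480.
Probability = 1 − 3480/319770 = 316290/319770 = 10543/10659.

10543/10659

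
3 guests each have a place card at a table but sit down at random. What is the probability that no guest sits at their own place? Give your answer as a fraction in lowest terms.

There are 3! = 6 seatings.
By inclusion-exclusion, seatings with no fixed points: C(3,0)·3! − C(3,1)·2! + C(3,2)·1! − C(3,3)·0! = 2.
Probability = 2/6 = 1/3.

1/3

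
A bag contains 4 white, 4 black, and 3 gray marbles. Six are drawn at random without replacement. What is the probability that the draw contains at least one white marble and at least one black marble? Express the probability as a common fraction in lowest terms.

There are C(11,6) = 462 possible draws.
By inclusion-exclusion on the complements, draws missing all white or all black: C(7,6) + C(7,6) − C(3,6) = 7 + 7 − 0 = 14.
So draws with at least one of each: 462 − 14 = 448, probability 448/462 = 32/33.

32/33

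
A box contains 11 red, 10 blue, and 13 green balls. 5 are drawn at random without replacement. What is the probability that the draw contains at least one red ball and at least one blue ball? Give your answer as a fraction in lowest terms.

There are C(34,5) = 278256 possible draws.
By inclusion-exclusion on the complements, draws missing all red or all blue: C(23,5) + C(24,5) − C(13,5) = 33649 + 42504 − 1287 = 74866.
So draws with at least one of each: 278256 − 74866 = 203390, probability 203390/278256 = 9245/12648.

9245/12648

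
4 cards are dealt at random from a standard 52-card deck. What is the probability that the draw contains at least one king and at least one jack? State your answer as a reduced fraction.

1332/20825

There are C(52,4) = 270725 possible draws.
By inclusion-exclusion on the complements, draws missing all kings or all jacks: C(48,4) + C(48,4) − C(44,4) = 194580 + 194580 − 135751 = 253409.
So draws with at least one of each: 270725 − 253409 = 17316, probability 17316/270725 = 1332/20825.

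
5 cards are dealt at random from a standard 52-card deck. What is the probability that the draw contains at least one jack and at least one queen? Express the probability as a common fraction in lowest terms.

6509/64974

There are C(52,5) = 2598960 possible draws.
By inclusion-exclusion on the complements, draws missing all jacks or all queens: C(48,5) + C(48,5) − C(44,5) = 1712304 + 1712304 − 1086008 = 2338600.
So draws with at least one of each: 2598960 − 2338600 = 260360, probability 260360/2598960 = 6509/64974.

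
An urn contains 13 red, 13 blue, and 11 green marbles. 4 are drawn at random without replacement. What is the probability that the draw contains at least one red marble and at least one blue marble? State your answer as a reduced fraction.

15041/22015

There are C(37,4) = 66045 possible draws.
By inclusion-exclusion on the complements, draws missing all red or all blue: C(24,4) + C(24,4) − C(11,4) = 10626 + 10626 − 330 = 20922.
So draws with at least one of each: 66045 − 20922 = 45123, probability 45123/66045 = 15041/22015.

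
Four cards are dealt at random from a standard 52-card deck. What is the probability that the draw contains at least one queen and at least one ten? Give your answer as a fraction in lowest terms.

There are C(52,4) = 270725 possible draws.
By inclusion-exclusion on the complements, draws missing all queens or all tens: C(48,4) + C(48,4) − C(44,4) = 194580 + 194580 − 135751 = 253409.
So draws with at least one of each: 270725 − 253409 = 17316, probability 17316/270725 = 1332/20825.

1332/20825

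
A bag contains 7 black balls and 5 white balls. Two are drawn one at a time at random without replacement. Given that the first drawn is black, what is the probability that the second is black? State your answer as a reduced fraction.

6/11

After removing one black, 11 remain: 6 black and 5 white.
So the probability the next is black is 6/11.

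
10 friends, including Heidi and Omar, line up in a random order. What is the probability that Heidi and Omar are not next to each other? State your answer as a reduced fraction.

4/5

There are 10! = 3628800 arrangements.
Arrangements with Heidi and Omar adjacent: 2·9! = 725760.
So not adjacent: 3628800 − 725760 = 2903040, probability 2903040/3628800 = 4/5.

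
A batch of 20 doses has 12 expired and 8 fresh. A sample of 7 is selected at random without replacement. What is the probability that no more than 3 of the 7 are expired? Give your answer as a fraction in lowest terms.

81/323

Total selections: C(20,7) = 77520.
Favorable selections (no more than 3 expired): C(12,0)·C(8,7) + C(12,1)·C(8,6) + C(12,2)·C(8,5) + C(12,3)·C(8,4) = 8 + 336 + 3696 + 15400 = 19440.
Probability = 19440/77520 = 81/323.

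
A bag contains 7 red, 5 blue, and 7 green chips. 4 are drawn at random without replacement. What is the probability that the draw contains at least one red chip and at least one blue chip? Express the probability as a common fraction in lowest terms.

There are C(19,4) = 3876 possible draws.
By inclusion-exclusion on the complements, draws missing all red or all blue: C(12,4) + C(14,4) − C(7,4) = 495 + 1001 − 35 = 1461.
So draws with at least one of each: 3876 − 1461 = 2415, probability 2415/3876 = 805/1292.

805/1292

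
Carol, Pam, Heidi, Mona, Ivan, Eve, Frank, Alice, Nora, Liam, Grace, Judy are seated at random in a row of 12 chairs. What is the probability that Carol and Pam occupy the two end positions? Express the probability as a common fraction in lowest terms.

There are 12! = 479001600 arrangements.
Place Carol and Pam at the ends in 2 ways, arrange the remaining 10 in 10! = 3628800 ways: 2·3628800 = 7257600.
Probability = 7257600/479001600 = 1/66.

1/66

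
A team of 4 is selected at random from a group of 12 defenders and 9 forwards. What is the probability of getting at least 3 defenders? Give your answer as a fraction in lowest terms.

Total selections: C(21,4) = 5985.
Favorable selections (at least 3 defenders): C(12,3)·C(9,1) + C(12,4)·C(9,0) = 1980 + 495 = 2475.
Probability = 2475/5985 = 55/133.

55/133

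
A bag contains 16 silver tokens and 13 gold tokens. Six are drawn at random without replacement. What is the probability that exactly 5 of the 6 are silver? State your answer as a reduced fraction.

52/435

Total number of selections: C(29,6) = 475020.
Selections with exactly 5 silver: choose 5 of the 16 silver and 1 of the 13 gold, C(16,5)·C(13,1) = 4368·13 = 56784.
Probability = 56784/475020 = 52/435.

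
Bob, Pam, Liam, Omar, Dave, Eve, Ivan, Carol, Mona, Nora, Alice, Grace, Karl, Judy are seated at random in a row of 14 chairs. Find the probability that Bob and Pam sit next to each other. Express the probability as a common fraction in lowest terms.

1/7

There are 14! = 87178291200 arrangements.
Treat Bob and Pam as a block: 13! arrangements of the blocks × 2 orders within the block = 2·6227020800 = 12454041600.
Probability = 12454041600/87178291200 = 1/7.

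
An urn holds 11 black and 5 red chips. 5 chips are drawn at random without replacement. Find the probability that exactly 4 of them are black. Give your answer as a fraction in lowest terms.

275/728

There are C(16,5) = 4368 ways to choose 5 from 16.
Selections with exactly 4 black: choose 4 of the 11 black and 1 of the 5 red, C(11,4)·C(5,1) = 330·5 = 1650.
Probability = 1650/4368 = 275/728.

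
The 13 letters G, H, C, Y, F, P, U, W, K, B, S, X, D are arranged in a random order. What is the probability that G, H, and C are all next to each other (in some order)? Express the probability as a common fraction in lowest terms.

1/26

There are 13! = 6227020800 arrangements.
Treat the three as one block: 11! placements × 3! orders within the block = 39916800·6 = 239500800.
Probability = 239500800/6227020800 = 1/26.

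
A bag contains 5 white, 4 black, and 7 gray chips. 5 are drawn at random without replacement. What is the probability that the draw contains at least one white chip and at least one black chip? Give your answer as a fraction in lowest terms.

There are C(16,5) = 4368 possible draws.
By inclusion-exclusion on the complements, draws missing all white or all black: C(11,5) + C(12,5) − C(7,5) = 462 + 792 − 21 = 1233.
So draws with at least one of each: 4368 − 1233 = 3135, probability 3135/4368 = 1045/1456.

1045/1456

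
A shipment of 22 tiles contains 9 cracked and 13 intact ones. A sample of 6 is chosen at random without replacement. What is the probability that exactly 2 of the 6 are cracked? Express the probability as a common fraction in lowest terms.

The sample space is all 6-subsets of the 22: C(22,6) = 74613.
Selections with exactly 2 cracked: choose 2 of the 9 cracked and 4 of the 13 intact, C(9,2)·C(13,4) = 36·715 = 25740.
Probability = 25740/74613 = 780/2261.

780/2261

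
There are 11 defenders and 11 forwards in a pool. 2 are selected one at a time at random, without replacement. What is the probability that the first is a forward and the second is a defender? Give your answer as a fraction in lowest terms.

11/42

Multiply the conditional probabilities at each draw: 11/22 · 11/21 = 121/462 = 11/42.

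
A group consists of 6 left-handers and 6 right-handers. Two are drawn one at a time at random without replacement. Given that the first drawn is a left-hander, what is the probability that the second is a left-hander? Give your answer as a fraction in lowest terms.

5/11

After removing one left-hander, 11 remain: 5 left-handers and 6 right-handers.
So the probability the next is a left-hander is 5/11.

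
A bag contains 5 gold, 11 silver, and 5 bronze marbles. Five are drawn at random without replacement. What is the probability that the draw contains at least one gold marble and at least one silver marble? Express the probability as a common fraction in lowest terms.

There are C(21,5) = 20349 possible draws.
By inclusion-exclusion on the complements, draws missing all gold or all silver: C(16,5) + C(10,5) − C(5,5) = 4368 + 252 − 1 = 4619.
So draws with at least one of each: 20349 − 4619 = 15730, probability 15730/20349.

15730/20349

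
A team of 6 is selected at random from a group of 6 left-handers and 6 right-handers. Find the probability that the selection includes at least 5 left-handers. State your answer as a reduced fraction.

Total selections: C(12,6) = 924.
Favorable selections (at least 5 left-handers): C(6,5)·C(6,1) + C(6,6)·C(6,0) = 36 + 1 = 37.
Probability = 37/924.

37/924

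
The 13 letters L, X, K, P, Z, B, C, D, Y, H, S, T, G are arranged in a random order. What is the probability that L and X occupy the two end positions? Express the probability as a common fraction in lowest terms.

1/78

There are 13! = 6227020800 arrangements.
Place L and X at the ends in 2 ways, arrange the remaining 11 in 11! = 39916800 ways: 2·39916800 = 79833600.
Probability = 79833600/6227020800 = 1/78.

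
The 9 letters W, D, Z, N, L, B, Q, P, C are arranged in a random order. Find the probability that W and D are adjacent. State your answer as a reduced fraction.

There are 9! = 362880 arrangements.
Treat W and D as a block: 8! arrangements of the blocks × 2 orders within the block = 2·40320 = 80640.
Probability = 80640/362880 = 2/9.

2/9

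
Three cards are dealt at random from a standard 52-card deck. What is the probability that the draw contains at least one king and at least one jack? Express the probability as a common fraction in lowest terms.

188/5525

There are C(52,3) = 22100 possible draws.
By inclusion-exclusion on the complements, draws missing all kings or all jacks: C(48,3) + C(48,3) − C(44,3) = 17296 + 17296 − 13244 = 21348.
So draws with at least one of each: 22100 − 21348 = 752, probability 752/22100 = 188/5525.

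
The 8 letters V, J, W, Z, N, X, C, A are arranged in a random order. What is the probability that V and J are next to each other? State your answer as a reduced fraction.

There are 8! = 40320 arrangements.
Treat V and J as a block: 7! arrangements of the blocks × 2 orders within the block = 2·5040 = 10080.
Probability = 10080/40320 = 1/4.

1/4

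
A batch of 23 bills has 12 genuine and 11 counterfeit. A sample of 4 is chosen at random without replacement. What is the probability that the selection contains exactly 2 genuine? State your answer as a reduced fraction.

Total number of selections: C(23,4) = 8855.
Selections with exactly 2 genuine: choose 2 of the 12 genuine and 2 of the 11 counterfeit, C(12,2)·C(11,2) = 66·55 = 3630.
Probability = 3630/8855 = 66/161.

66/161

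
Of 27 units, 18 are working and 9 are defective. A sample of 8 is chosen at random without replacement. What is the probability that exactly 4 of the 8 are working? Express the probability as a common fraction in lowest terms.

There are C(27,8) = 2220075 ways to choose 8 from 27.
Selections with exactly 4 working: choose 4 of the 18 working and 4 of the 9 defective, C(18,4)·C(9,4) = 3060·126 = 385560.
Probability = 385560/2220075 = 2856/16445.

2856/16445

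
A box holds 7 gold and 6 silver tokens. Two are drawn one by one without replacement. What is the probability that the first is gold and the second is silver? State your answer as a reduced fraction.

7/26

Multiply the conditional probabilities at each draw: 7/13 · 6/12 = 42/156 = 7/26.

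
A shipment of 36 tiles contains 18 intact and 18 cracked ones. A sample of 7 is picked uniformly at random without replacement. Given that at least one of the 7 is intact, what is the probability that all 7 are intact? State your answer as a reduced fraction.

Work in counts. Selections with at least one intact: C(36,7) − C(18,7) = 8347680 − 31824 = 8315856.
Of those, selections where all 7 are intact: C(18,7) = 31824.
Conditional probability = 31824/8315856 = 13/3397.

13/3397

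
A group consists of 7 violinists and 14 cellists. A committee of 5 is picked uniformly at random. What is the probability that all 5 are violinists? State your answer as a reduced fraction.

1/969

There are C(21,5) = 20349 possible selections.
Selections with all violinists: C(7,5) = 21.
Probability = 21/20349 = 1/969.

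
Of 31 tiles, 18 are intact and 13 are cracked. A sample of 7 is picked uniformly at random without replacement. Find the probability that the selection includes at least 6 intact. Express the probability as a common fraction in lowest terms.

There are C(31,7) = 2629575 ways to choose the 7.
Favorable selections (at least 6 intact): C(18,6)·C(13,1) + C(18,7)·C(13,0) = 241332 + 31824 = 273156.
Probability = 273156/2629575 = 7004/67425.

7004/67425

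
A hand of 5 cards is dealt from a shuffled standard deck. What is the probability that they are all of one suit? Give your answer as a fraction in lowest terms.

There are C(52,5) = 2598960 possible 5-card hands.
Hands of one suit: 4 suits × C(13,5) = 4·1287 = 5148.
Probability = 5148/2598960 = 33/16660.

33/16660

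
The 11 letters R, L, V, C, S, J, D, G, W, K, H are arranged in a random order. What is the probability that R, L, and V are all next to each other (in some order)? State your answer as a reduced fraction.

3/55

There are 11! = 39916800 arrangements.
Treat the three as one block: 9! placements × 3! orders within the block = 362880·6 = 2177280.
Probability = 2177280/39916800 = 3/55.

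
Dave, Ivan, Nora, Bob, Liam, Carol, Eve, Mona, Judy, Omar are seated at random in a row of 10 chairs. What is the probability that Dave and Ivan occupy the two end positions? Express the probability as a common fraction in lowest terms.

There are 10! = 3628800 arrangements.
Place Dave and Ivan at the ends in 2 ways, arrange the remaining 8 in 8! = 40320 ways: 2·40320 = 80640.
Probability = 80640/3628800 = 1/45.

1/45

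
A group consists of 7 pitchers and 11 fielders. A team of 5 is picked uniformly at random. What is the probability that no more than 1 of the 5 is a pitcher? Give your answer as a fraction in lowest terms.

11/34

There are C(18,5) = 8568 ways to choose the 5.
Favorable selections (no more than 1 pitcher): C(7,0)·C(11,5) + C(7,1)·C(11,4) = 462 + 2310 = 2772.
Probability = 2772/8568 = 11/34.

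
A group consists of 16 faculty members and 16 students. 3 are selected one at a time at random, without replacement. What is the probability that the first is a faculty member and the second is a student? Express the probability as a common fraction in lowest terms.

8/31

Multiply the conditional probabilities at each draw: 16/32 · 16/31 = 256/992 = 8/31.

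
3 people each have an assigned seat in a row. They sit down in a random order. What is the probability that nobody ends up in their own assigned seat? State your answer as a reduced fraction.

1/3

There are 3! = 6 seatings.
By inclusion-exclusion, seatings with no fixed points: C(3,0)·3! − C(3,1)·2! + C(3,2)·1! − C(3,3)·0! = 2.
Probability = 2/6 = 1/3.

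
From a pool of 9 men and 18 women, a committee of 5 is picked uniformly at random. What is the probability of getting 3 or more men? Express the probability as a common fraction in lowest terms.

There are C(27,5) = 80730 ways to choose the 5.
Favorable selections (3 or more men): C(9,3)·C(18,2) + C(9,4)·C(18,1) + C(9,5)·C(18,0) = 12852 + 2268 + 126 = 15246.
Probability = 15246/80730 = 847/4485.

847/4485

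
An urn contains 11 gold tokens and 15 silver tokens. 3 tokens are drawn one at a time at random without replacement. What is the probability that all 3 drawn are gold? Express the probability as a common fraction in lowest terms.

33/520

Multiply the conditional probabilities at each draw: 11/26 · 10/25 · 9/24 = 990/15600 = 33/520.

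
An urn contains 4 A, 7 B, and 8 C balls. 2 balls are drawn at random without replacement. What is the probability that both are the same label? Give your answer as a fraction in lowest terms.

There are C(19,2) = 171 ways to draw 2 balls.
All same label: C(4,2) + C(7,2) + C(8,2) = 6 + 21 + 28 = 55.
Probability = 55/171.

55/171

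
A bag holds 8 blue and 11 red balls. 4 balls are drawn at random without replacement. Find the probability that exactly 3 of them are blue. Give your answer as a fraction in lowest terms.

Total number of selections: C(19,4) = 3876.
Selections with exactly 3 blue: choose 3 of the 8 blue and 1 of the 11 red, C(8,3)·C(11,1) = 56·11 = 616.
Probability = 616/3876 = 154/969.

154/969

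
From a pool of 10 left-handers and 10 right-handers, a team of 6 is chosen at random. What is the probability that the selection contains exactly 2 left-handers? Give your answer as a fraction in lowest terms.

There are C(20,6) = 38760 ways to choose 6 from 20.
Selections with exactly 2 left-handers: choose 2 of the 10 left-handers and 4 of the 10 right-handers, C(10,2)·C(10,4) = 45·210 = 9450.
Probability = 9450/38760 = 315/1292.

315/1292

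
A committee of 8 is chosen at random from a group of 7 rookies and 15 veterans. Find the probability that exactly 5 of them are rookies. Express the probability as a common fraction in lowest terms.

637/21318

Total number of selections: C(22,8) = 319770.
Selections with exactly 5 rookies: choose 5 of the 7 rookies and 3 of the 15 veterans, C(7,5)·C(15,3) = 21·455 = 9555.
Probability = 9555/319770 = 637/21318.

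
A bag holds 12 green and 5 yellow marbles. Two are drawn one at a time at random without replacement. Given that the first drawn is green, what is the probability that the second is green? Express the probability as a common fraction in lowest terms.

After removing one green, 16 remain: 11 green and 5 yellow.
So the probability the next is green is 11/16.

11/16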